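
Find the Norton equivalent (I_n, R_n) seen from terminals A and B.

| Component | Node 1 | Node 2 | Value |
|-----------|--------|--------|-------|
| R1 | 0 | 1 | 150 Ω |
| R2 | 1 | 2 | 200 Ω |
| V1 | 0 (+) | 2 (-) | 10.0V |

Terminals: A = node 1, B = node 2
Find the Thévenin equivalent first; then I_n = V_th/R_th and R_n = R_th.
Step 1 — V_th is the open-circuit voltage V_A - V_B (nothing connected across the terminals).
Nodal analysis, taking node 2 as the 0 V reference.
Source V1 fixes V_0 = 10 V.
KCL at each unknown node (sum of currents leaving = 0; resistances in Ω):
  Node 1: (V_1 - 10)/150 + (V_1 - 0)/200 = 0
Collecting terms: 0.01167 × V_1 = 0.06667  =>  V_1 = 5.714 V
V_th = V_1 - V_2 = 5.714 - 0 = 5.714 V
Step 2 — R_th: zero the source — replace V1 by a short circuit (node 2 merges into node 0) — and find the resistance seen between A (node 1) and B (node 0).
Reduce the network between node 1 (A) and node 0 (B) by series/parallel combination:
  Rp1 = R1 ‖ R2 (parallel, both between nodes 0 and 1) = 1/(1/150 + 1/200) = 85.71 Ω
R_th = 85.71 Ω
I_n = V_th/R_th = 5.714/85.71 = 0.06667 A, and R_n = R_th = 85.71 Ω

Final answer: I_n = 0.06667 A, R_n = 85.71 Ω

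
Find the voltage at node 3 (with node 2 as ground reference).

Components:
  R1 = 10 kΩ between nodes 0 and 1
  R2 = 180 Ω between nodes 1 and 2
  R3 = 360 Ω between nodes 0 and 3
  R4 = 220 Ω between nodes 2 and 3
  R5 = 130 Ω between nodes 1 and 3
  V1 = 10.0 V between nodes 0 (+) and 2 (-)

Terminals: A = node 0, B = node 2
Nodal analysis, taking node 2 as the 0 V reference.
Source V1 fixes V_0 = 10 V.
KCL at each unknown node (sum of currents leaving = 0; resistances in Ω):
  Node 1: (V_1 - 10)/10000 + (V_1 - 0)/180 + (V_1 - V_3)/130 = 0
  Node 3: (V_3 - 10)/360 + (V_3 - 0)/220 + (V_3 - V_1)/130 = 0
Collecting terms (coefficients in siemens):
  0.01335·V_1 - 0.007692·V_3 = 0.001
  0.01502·V_3 - 0.007692·V_1 = 0.02778
Determinant D = (0.01335)(0.01502) - (-0.007692)(-0.007692) = 0.0001413
V_1 = [(0.001)(0.01502) - (-0.007692)(0.02778)]/D = 1.619 V
V_3 = [(0.01335)(0.02778) - (0.001)(-0.007692)]/D = 2.679 V
The requested potential is V_3 = 2.679 V.

Final answer: V_3 = 2.679 V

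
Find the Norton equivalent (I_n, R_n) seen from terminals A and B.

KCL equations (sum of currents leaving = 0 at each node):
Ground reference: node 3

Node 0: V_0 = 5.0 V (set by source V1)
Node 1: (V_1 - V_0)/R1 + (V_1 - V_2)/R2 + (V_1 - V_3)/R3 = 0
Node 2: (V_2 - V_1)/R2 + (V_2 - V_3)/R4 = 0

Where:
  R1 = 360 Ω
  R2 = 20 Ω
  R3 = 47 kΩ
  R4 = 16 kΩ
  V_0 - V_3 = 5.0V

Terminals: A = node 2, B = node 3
Find the Thévenin equivalent first; then I_n = V_th/R_th and R_n = R_th.
Step 1 — V_th is the open-circuit voltage V_A - V_B (nothing connected across the terminals).
Nodal analysis, taking node 3 as the 0 V reference.
Source V1 fixes V_0 = 5 V.
KCL at each unknown node (sum of currents leaving = 0; resistances in Ω):
  Node 1: (V_1 - 5)/360 + (V_1 - V_2)/20 + (V_1 - 0)/47000 = 0
  Node 2: (V_2 - V_1)/20 + (V_2 - 0)/16000 = 0
Collecting terms (coefficients in siemens):
  0.0528·V_1 - 0.05·V_2 = 0.01389
  0.05006·V_2 - 0.05·V_1 = 0
Determinant D = (0.0528)(0.05006) - (-0.05)(-0.05) = 0.0001433
V_1 = [(0.01389)(0.05006) - (-0.05)(0)]/D = 4.854 V
V_2 = [(0.0528)(0) - (0.01389)(-0.05)]/D = 4.848 V
V_th = V_2 - V_3 = 4.848 - 0 = 4.848 V
Step 2 — R_th: zero the source — replace V1 by a short circuit (node 3 merges into node 0) — and find the resistance seen between A (node 2) and B (node 0).
Reduce the network between node 2 (A) and node 0 (B) by series/parallel combination:
  Rp1 = R1 ‖ R3 (parallel, both between nodes 0 and 1) = 1/(1/360 + 1/47000) = 357.3 Ω
  Rs1 = R2 + Rp1 (series, joined only at node 1) = 20 + 357.3 = 377.3 Ω
  Rp2 = R4 ‖ Rs1 (parallel, both between nodes 0 and 2) = 1/(1/16000 + 1/377.3) = 368.6 Ω
R_th = 368.6 Ω
I_n = V_th/R_th = 4.848/368.6 = 0.01315 A, and R_n = R_th = 368.6 Ω

Final answer: I_n = 0.01315 A, R_n = 368.6 Ω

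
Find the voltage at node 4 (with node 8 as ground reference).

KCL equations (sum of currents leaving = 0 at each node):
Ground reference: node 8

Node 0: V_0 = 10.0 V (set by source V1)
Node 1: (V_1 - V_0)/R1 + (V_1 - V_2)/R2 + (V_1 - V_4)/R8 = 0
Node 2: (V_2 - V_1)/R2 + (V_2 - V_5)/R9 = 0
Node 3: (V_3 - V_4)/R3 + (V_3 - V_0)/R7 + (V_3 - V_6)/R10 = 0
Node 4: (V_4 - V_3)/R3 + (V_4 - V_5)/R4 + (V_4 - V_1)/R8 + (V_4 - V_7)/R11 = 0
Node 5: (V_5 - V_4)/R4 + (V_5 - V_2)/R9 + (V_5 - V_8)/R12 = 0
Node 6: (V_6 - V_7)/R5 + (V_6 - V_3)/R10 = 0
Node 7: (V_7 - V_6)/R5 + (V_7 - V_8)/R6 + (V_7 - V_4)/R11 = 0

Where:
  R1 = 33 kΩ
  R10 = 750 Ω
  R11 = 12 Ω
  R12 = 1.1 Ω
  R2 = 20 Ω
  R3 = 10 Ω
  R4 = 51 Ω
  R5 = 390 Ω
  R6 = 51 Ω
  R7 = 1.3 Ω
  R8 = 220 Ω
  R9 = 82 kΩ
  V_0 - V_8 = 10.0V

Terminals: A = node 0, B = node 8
Nodal analysis, taking node 8 as the 0 V reference.
Source V1 fixes V_0 = 10 V.
KCL at each unknown node (sum of currents leaving = 0; resistances in Ω):
  Node 1: (V_1 - 10)/33000 + (V_1 - V_2)/20 + (V_1 - V_4)/220 = 0
  Node 2: (V_2 - V_1)/20 + (V_2 - V_5)/82000 = 0
  Node 3: (V_3 - V_4)/10 + (V_3 - 10)/1.3 + (V_3 - V_6)/750 = 0
  Node 4: (V_4 - V_3)/10 + (V_4 - V_5)/51 + (V_4 - V_1)/220 + (V_4 - V_7)/12 = 0
  Node 5: (V_5 - V_4)/51 + (V_5 - V_2)/82000 + (V_5 - 0)/1.1 = 0
  Node 6: (V_6 - V_7)/390 + (V_6 - V_3)/750 = 0
  Node 7: (V_7 - V_6)/390 + (V_7 - 0)/51 + (V_7 - V_4)/12 = 0
Collecting terms (coefficients in siemens):
  0.05458·V_1 - 0.05·V_2 - 0.004545·V_4 = 0.000303
  0.05001·V_2 - 0.05·V_1 - 0.0000122·V_5 = 0
  0.8706·V_3 - 0.1·V_4 - 0.001333·V_6 = 7.692
  0.2075·V_4 - 0.004545·V_1 - 0.1·V_3 - 0.01961·V_5 - 0.08333·V_7 = 0
  0.9287·V_5 - 0.0000122·V_2 - 0.01961·V_4 = 0
  0.003897·V_6 - 0.001333·V_3 - 0.002564·V_7 = 0
  0.1055·V_7 - 0.08333·V_4 - 0.002564·V_6 = 0
Solving these 7 simultaneous equations (Gaussian elimination) gives:
  V_1 = 7.181 V, V_2 = 7.179 V, V_3 = 9.672 V, V_4 = 7.181 V
  V_5 = 0.1517 V, V_6 = 7.155 V, V_7 = 5.846 V
The requested potential is V_4 = 7.181 V.

Final answer: V_4 = 7.181 V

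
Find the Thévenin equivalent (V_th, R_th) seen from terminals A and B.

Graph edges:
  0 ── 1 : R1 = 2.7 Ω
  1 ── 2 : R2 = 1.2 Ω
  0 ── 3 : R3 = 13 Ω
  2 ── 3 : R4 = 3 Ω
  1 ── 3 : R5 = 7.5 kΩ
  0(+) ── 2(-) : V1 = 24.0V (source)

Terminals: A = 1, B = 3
Step 1 — V_th is the open-circuit voltage V_A - V_B (nothing connected across the terminals).
Nodal analysis, taking node 2 as the 0 V reference.
Source V1 fixes V_0 = 24 V.
KCL at each unknown node (sum of currents leaving = 0; resistances in Ω):
  Node 1: (V_1 - 24)/2.7 + (V_1 - 0)/1.2 + (V_1 - V_3)/7500 = 0
  Node 3: (V_3 - 24)/13 + (V_3 - 0)/3 + (V_3 - V_1)/7500 = 0
Collecting terms (coefficients in siemens):
  1.204·V_1 - 0.0001333·V_3 = 8.889
  0.4104·V_3 - 0.0001333·V_1 = 1.846
Determinant D = (1.204)(0.4104) - (-0.0001333)(-0.0001333) = 0.494
V_1 = [(8.889)(0.4104) - (-0.0001333)(1.846)]/D = 7.384 V
V_3 = [(1.204)(1.846) - (8.889)(-0.0001333)]/D = 4.501 V
V_th = V_1 - V_3 = 7.384 - 4.501 = 2.883 V
Step 2 — R_th: zero the source — replace V1 by a short circuit (node 2 merges into node 0) — and find the resistance seen between A (node 1) and B (node 3).
Reduce the network between node 1 (A) and node 3 (B) by series/parallel combination:
  Rp1 = R1 ‖ R2 (parallel, both between nodes 0 and 1) = 1/(1/2.7 + 1/1.2) = 0.8308 Ω
  Rp2 = R3 ‖ R4 (parallel, both between nodes 0 and 3) = 1/(1/13 + 1/3) = 2.438 Ω
  Rs1 = Rp1 + Rp2 (series, joined only at node 0) = 0.8308 + 2.438 = 3.268 Ω
  Rp3 = R5 ‖ Rs1 (parallel, both between nodes 1 and 3) = 1/(1/7500 + 1/3.268) = 3.267 Ω
R_th = 3.267 Ω

Final answer: V_th = 2.883 V, R_th = 3.267 Ω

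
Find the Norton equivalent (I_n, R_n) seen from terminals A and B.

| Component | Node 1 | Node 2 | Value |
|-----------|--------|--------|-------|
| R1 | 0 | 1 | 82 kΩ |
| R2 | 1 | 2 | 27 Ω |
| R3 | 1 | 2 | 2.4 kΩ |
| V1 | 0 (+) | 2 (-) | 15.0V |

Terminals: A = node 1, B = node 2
Find the Thévenin equivalent first; then I_n = V_th/R_th and R_n = R_th.
Step 1 — V_th is the open-circuit voltage V_A - V_B (nothing connected across the terminals).
Nodal analysis, taking node 2 as the 0 V reference.
Source V1 fixes V_0 = 15 V.
KCL at each unknown node (sum of currents leaving = 0; resistances in Ω):
  Node 1: (V_1 - 15)/82000 + (V_1 - 0)/27 + (V_1 - 0)/2400 = 0
Collecting terms: 0.03747 × V_1 = 0.0001829  =>  V_1 = 0.004882 V
V_th = V_1 - V_2 = 0.004882 - 0 = 0.004882 V
Step 2 — R_th: zero the source — replace V1 by a short circuit (node 2 merges into node 0) — and find the resistance seen between A (node 1) and B (node 0).
Reduce the network between node 1 (A) and node 0 (B) by series/parallel combination:
  Rp1 = R1 ‖ R2 ‖ R3 (parallel, all between nodes 0 and 1) = 1/(1/82000 + 1/27 + 1/2400) = 26.69 Ω
R_th = 26.69 Ω
I_n = V_th/R_th = 0.004882/26.69 = 0.0001829 A, and R_n = R_th = 26.69 Ω

Final answer: I_n = 0.0001829 A, R_n = 26.69 Ω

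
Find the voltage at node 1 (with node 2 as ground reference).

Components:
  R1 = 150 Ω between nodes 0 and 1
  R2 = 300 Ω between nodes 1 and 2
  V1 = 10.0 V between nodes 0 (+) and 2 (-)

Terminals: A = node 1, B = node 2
Nodal analysis, taking node 2 as the 0 V reference.
Source V1 fixes V_0 = 10 V.
KCL at each unknown node (sum of currents leaving = 0; resistances in Ω):
  Node 1: (V_1 - 10)/150 + (V_1 - 0)/300 = 0
Collecting terms: 0.01 × V_1 = 0.06667  =>  V_1 = 6.667 V
The requested potential is V_1 = 6.667 V.

Final answer: V_1 = 6.667 V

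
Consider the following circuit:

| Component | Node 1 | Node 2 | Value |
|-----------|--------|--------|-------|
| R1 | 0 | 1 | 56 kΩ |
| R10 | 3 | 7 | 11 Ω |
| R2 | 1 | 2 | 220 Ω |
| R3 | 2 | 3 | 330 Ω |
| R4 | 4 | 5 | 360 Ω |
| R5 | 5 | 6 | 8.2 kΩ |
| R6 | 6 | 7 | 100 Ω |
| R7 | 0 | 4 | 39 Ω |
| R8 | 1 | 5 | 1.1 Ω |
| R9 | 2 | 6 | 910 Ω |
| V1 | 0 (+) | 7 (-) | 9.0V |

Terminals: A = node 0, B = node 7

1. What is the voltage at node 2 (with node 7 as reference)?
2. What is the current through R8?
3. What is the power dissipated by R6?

Nodal analysis, taking node 7 as the 0 V reference.
Source V1 fixes V_0 = 9 V.
KCL at each unknown node (sum of currents leaving = 0; resistances in Ω):
  Node 1: (V_1 - 9)/56000 + (V_1 - V_2)/220 + (V_1 - V_5)/1.1 = 0
  Node 2: (V_2 - V_1)/220 + (V_2 - V_3)/330 + (V_2 - V_6)/910 = 0
  Node 3: (V_3 - V_2)/330 + (V_3 - 0)/11 = 0
  Node 4: (V_4 - V_5)/360 + (V_4 - 9)/39 = 0
  Node 5: (V_5 - V_4)/360 + (V_5 - V_6)/8200 + (V_5 - V_1)/1.1 = 0
  Node 6: (V_6 - V_5)/8200 + (V_6 - 0)/100 + (V_6 - V_2)/910 = 0
Collecting terms (coefficients in siemens):
  0.9137·V_1 - 0.004545·V_2 - 0.9091·V_5 = 0.0001607
  0.008675·V_2 - 0.004545·V_1 - 0.00303·V_3 - 0.001099·V_6 = 0
  0.09394·V_3 - 0.00303·V_2 = 0
  0.02842·V_4 - 0.002778·V_5 = 0.2308
  0.912·V_5 - 0.9091·V_1 - 0.002778·V_4 - 0.000122·V_6 = 0
  0.01122·V_6 - 0.001099·V_2 - 0.000122·V_5 = 0
Solving these 6 simultaneous equations (Gaussian elimination) gives:
  V_1 = 4.789 V, V_2 = 2.577 V, V_3 = 0.08313 V, V_4 = 8.589 V
  V_5 = 4.8 V, V_6 = 0.3045 V
Part 1:
  Read off the nodal solution: V_2 = 2.577 V
Part 2:
  I_R8 = (V_1 - V_5)/R8 = (4.789 - 4.8)/1.1 = -0.009979 A
  Magnitude: I_R8 = 0.009979 A
Part 3:
  I_R6 = (V_6 - V_7)/R6 = (0.3045 - 0)/100 = 0.003045 A
  P_R6 = I_R6² × R6 = (0.003045)² × 100 = 0.0009274 W

Final answers:
1. V_2 = 2.577 V
2. I_R8 = 0.009979 A
3. P_R6 = 0.0009274 W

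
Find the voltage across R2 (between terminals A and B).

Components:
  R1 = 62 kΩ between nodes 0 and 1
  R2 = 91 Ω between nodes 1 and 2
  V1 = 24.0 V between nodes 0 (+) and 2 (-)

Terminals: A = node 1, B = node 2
R1 and R2 are in series across V1 (node 0 → node 1 → node 2), and the output A–B is taken across R2, so this is a voltage divider.
Series current: I = V1/(R1 + R2) = 24/(62000 + 91) = 24/62090 = 0.0003865 A
V_R2 = I × R2 = V1 × R2/(R1 + R2) = 24 × 91/62090 = 0.03517 V

Final answer: 0.03517 V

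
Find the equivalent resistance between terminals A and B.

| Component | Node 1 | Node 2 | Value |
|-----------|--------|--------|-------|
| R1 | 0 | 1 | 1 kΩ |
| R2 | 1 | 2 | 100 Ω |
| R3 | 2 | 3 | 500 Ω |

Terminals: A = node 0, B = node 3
Reduce the network between node 0 (A) and node 3 (B) by series/parallel combination:
  Rs1 = R1 + R2 (series, joined only at node 1) = 1000 + 100 = 1100 Ω
  Rs2 = R3 + Rs1 (series, joined only at node 2) = 500 + 1100 = 1600 Ω
R_eq = 1.6 kΩ

Final answer: 1.6 kΩ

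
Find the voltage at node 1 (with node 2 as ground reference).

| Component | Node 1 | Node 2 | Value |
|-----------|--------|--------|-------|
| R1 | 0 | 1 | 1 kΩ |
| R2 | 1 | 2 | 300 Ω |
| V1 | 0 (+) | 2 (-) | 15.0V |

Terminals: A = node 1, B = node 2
Nodal analysis, taking node 2 as the 0 V reference.
Source V1 fixes V_0 = 15 V.
KCL at each unknown node (sum of currents leaving = 0; resistances in Ω):
  Node 1: (V_1 - 15)/1000 + (V_1 - 0)/300 = 0
Collecting terms: 0.004333 × V_1 = 0.015  =>  V_1 = 3.462 V
The requested potential is V_1 = 3.462 V.

Final answer: V_1 = 3.462 V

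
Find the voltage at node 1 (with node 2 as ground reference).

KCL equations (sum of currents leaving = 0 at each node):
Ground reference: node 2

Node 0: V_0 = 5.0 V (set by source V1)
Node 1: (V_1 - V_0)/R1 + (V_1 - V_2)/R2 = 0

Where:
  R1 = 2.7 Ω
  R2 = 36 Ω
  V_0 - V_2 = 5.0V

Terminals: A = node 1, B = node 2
Nodal analysis, taking node 2 as the 0 V reference.
Source V1 fixes V_0 = 5 V.
KCL at each unknown node (sum of currents leaving = 0; resistances in Ω):
  Node 1: (V_1 - 5)/2.7 + (V_1 - 0)/36 = 0
Collecting terms: 0.3981 × V_1 = 1.852  =>  V_1 = 4.651 V
The requested potential is V_1 = 4.651 V.

Final answer: V_1 = 4.651 V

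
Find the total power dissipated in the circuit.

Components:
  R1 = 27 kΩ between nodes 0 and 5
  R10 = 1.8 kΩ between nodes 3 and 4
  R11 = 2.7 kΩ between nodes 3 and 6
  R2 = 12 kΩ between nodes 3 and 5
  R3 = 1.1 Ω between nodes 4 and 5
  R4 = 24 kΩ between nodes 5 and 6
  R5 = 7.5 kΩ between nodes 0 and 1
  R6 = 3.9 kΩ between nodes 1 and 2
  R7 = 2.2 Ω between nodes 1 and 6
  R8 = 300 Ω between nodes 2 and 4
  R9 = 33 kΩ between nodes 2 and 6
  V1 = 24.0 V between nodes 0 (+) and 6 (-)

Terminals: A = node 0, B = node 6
Nodal analysis, taking node 6 as the 0 V reference.
Source V1 fixes V_0 = 24 V.
KCL at each unknown node (sum of currents leaving = 0; resistances in Ω):
  Node 1: (V_1 - 24)/7500 + (V_1 - V_2)/3900 + (V_1 - 0)/2.2 = 0
  Node 2: (V_2 - V_1)/3900 + (V_2 - V_4)/300 + (V_2 - 0)/33000 = 0
  Node 3: (V_3 - V_5)/12000 + (V_3 - V_4)/1800 + (V_3 - 0)/2700 = 0
  Node 4: (V_4 - V_5)/1.1 + (V_4 - V_2)/300 + (V_4 - V_3)/1800 = 0
  Node 5: (V_5 - 24)/27000 + (V_5 - V_3)/12000 + (V_5 - V_4)/1.1 + (V_5 - 0)/24000 = 0
Collecting terms (coefficients in siemens):
  0.4549·V_1 - 0.0002564·V_2 = 0.0032
  0.00362·V_2 - 0.0002564·V_1 - 0.003333·V_4 = 0
  0.001009·V_3 - 0.0005556·V_4 - 0.00008333·V_5 = 0
  0.913·V_4 - 0.003333·V_2 - 0.0005556·V_3 - 0.9091·V_5 = 0
  0.9093·V_5 - 0.00008333·V_3 - 0.9091·V_4 = 0.0008889
Solving these 5 simultaneous equations (Gaussian elimination) gives:
  V_1 = 0.007835 V, V_2 = 1.421 V, V_3 = 0.9769 V, V_4 = 1.543 V
  V_5 = 1.544 V
Power in each resistor, P = (ΔV)²/R:
  P_R1 = (24 - 1.544)²/27000 = 0.01868 W
  P_R2 = (0.9769 - 1.544)²/12000 = 0.00002679 W
  P_R3 = (1.543 - 1.544)²/1.1 = 0.0000005704 W
  P_R4 = (1.544 - 0)²/24000 = 0.00009932 W
  P_R5 = (24 - 0.007835)²/7500 = 0.07675 W
  P_R6 = (0.007835 - 1.421)²/3900 = 0.0005124 W
  P_R7 = (0.007835 - 0)²/2.2 = 0.0000279 W
  P_R8 = (1.421 - 1.543)²/300 = 0.00004934 W
  P_R9 = (1.421 - 0)²/33000 = 0.00006123 W
  P_R10 = (0.9769 - 1.543)²/1800 = 0.0001781 W
  P_R11 = (0.9769 - 0)²/2700 = 0.0003535 W
P_total = P_R1 + P_R2 + P_R3 + P_R4 + P_R5 + P_R6 + P_R7 + P_R8 + P_R9 + P_R10 + P_R11 = 0.09674 W

Final answer: 0.09674 W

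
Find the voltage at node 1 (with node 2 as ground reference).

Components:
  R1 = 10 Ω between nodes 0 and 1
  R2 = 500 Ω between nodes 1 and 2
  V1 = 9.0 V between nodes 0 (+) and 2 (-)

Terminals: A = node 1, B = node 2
Nodal analysis, taking node 2 as the 0 V reference.
Source V1 fixes V_0 = 9 V.
KCL at each unknown node (sum of currents leaving = 0; resistances in Ω):
  Node 1: (V_1 - 9)/10 + (V_1 - 0)/500 = 0
Collecting terms: 0.102 × V_1 = 0.9  =>  V_1 = 8.824 V
The requested potential is V_1 = 8.824 V.

Final answer: V_1 = 8.824 V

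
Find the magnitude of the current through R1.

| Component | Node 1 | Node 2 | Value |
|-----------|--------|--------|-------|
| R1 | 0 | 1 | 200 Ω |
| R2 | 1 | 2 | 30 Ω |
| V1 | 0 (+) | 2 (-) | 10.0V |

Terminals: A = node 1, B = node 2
Nodal analysis, taking node 2 as the 0 V reference.
Source V1 fixes V_0 = 10 V.
KCL at each unknown node (sum of currents leaving = 0; resistances in Ω):
  Node 1: (V_1 - 10)/200 + (V_1 - 0)/30 = 0
Collecting terms: 0.03833 × V_1 = 0.05  =>  V_1 = 1.304 V
I_R1 = (V_0 - V_1)/R1 = (10 - 1.304)/200 = 0.04348 A
|I_R1| = 0.04348 A

Final answer: |I_R1| = 0.04348 A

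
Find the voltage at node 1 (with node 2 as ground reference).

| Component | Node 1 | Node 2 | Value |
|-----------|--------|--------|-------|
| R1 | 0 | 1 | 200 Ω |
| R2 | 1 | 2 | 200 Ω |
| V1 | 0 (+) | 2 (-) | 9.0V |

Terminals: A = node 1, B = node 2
Nodal analysis, taking node 2 as the 0 V reference.
Source V1 fixes V_0 = 9 V.
KCL at each unknown node (sum of currents leaving = 0; resistances in Ω):
  Node 1: (V_1 - 9)/200 + (V_1 - 0)/200 = 0
Collecting terms: 0.01 × V_1 = 0.045  =>  V_1 = 4.5 V
The requested potential is V_1 = 4.5 V.

Final answer: V_1 = 4.5 V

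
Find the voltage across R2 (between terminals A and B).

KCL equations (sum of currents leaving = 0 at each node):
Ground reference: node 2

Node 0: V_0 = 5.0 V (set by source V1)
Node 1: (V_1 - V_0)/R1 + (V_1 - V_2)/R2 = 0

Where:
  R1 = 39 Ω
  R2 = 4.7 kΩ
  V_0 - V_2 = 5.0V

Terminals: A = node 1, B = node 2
R1 and R2 are in series across V1 (node 0 → node 1 → node 2), and the output A–B is taken across R2, so this is a voltage divider.
Series current: I = V1/(R1 + R2) = 5/(39 + 4700) = 5/4739 = 0.001055 A
V_R2 = I × R2 = V1 × R2/(R1 + R2) = 5 × 4700/4739 = 4.959 V

Final answer: 4.959 V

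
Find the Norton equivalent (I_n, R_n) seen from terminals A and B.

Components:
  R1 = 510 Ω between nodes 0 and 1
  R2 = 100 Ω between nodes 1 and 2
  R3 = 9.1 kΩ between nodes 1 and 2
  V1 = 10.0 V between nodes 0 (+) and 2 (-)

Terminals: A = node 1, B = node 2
Find the Thévenin equivalent first; then I_n = V_th/R_th and R_n = R_th.
Step 1 — V_th is the open-circuit voltage V_A - V_B (nothing connected across the terminals).
Nodal analysis, taking node 2 as the 0 V reference.
Source V1 fixes V_0 = 10 V.
KCL at each unknown node (sum of currents leaving = 0; resistances in Ω):
  Node 1: (V_1 - 10)/510 + (V_1 - 0)/100 + (V_1 - 0)/9100 = 0
Collecting terms: 0.01207 × V_1 = 0.01961  =>  V_1 = 1.624 V
V_th = V_1 - V_2 = 1.624 - 0 = 1.624 V
Step 2 — R_th: zero the source — replace V1 by a short circuit (node 2 merges into node 0) — and find the resistance seen between A (node 1) and B (node 0).
Reduce the network between node 1 (A) and node 0 (B) by series/parallel combination:
  Rp1 = R1 ‖ R2 ‖ R3 (parallel, all between nodes 0 and 1) = 1/(1/510 + 1/100 + 1/9100) = 82.85 Ω
R_th = 82.85 Ω
I_n = V_th/R_th = 1.624/82.85 = 0.01961 A, and R_n = R_th = 82.85 Ω

Final answer: I_n = 0.01961 A, R_n = 82.85 Ω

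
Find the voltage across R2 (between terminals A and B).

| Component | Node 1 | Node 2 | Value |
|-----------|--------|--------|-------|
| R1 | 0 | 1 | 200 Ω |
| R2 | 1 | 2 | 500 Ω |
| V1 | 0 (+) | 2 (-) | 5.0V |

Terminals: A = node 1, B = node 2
R1 and R2 are in series across V1 (node 0 → node 1 → node 2), and the output A–B is taken across R2, so this is a voltage divider.
Series current: I = V1/(R1 + R2) = 5/(200 + 500) = 5/700 = 0.007143 A
V_R2 = I × R2 = V1 × R2/(R1 + R2) = 5 × 500/700 = 3.571 V

Final answer: 3.571 V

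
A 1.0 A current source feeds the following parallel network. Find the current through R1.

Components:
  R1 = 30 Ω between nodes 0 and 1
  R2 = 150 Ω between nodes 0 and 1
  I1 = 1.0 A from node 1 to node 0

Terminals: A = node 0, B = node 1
All resistors sit directly between nodes 0 and 1, so they are in parallel and share one voltage V; the full source current 1 A splits among them.
1/R_par = 1/30 + 1/150 = 0.04 S  =>  R_par = 25 Ω
V = I × R_par = 1 × 25 = 25 V
I_R1 = V/R1 = 25/30 = 0.8333 A

Final answer: 0.8333 A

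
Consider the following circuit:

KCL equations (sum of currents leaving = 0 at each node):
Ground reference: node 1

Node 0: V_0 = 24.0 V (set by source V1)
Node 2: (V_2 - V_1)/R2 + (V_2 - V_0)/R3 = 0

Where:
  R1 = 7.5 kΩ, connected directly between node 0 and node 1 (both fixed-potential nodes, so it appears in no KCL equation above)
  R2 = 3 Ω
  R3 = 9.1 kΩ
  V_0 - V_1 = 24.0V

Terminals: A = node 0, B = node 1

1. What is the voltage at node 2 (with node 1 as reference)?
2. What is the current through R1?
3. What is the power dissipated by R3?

Nodal analysis, taking node 1 as the 0 V reference.
Source V1 fixes V_0 = 24 V.
KCL at each unknown node (sum of currents leaving = 0; resistances in Ω):
  Node 2: (V_2 - 0)/3 + (V_2 - 24)/9100 = 0
Collecting terms: 0.3334 × V_2 = 0.002637  =>  V_2 = 0.007909 V
Part 1:
  Read off the nodal solution: V_2 = 0.007909 V
Part 2:
  I_R1 = (V_0 - V_1)/R1 = (24 - 0)/7500 = 0.0032 A
  Magnitude: I_R1 = 0.0032 A
Part 3:
  I_R3 = (V_0 - V_2)/R3 = (24 - 0.007909)/9100 = 0.002636 A
  P_R3 = I_R3² × R3 = (0.002636)² × 9100 = 0.06325 W

Final answers:
1. V_2 = 0.007909 V
2. I_R1 = 0.0032 A
3. P_R3 = 0.06325 W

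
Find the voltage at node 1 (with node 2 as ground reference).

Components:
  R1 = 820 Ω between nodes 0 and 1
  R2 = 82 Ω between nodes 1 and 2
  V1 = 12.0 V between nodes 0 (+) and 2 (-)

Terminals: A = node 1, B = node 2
Nodal analysis, taking node 2 as the 0 V reference.
Source V1 fixes V_0 = 12 V.
KCL at each unknown node (sum of currents leaving = 0; resistances in Ω):
  Node 1: (V_1 - 12)/820 + (V_1 - 0)/82 = 0
Collecting terms: 0.01341 × V_1 = 0.01463  =>  V_1 = 1.091 V
The requested potential is V_1 = 1.091 V.

Final answer: V_1 = 1.091 V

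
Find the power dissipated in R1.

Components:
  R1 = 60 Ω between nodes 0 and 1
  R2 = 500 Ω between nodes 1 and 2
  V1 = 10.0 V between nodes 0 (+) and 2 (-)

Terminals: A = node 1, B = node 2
Nodal analysis, taking node 2 as the 0 V reference.
Source V1 fixes V_0 = 10 V.
KCL at each unknown node (sum of currents leaving = 0; resistances in Ω):
  Node 1: (V_1 - 10)/60 + (V_1 - 0)/500 = 0
Collecting terms: 0.01867 × V_1 = 0.1667  =>  V_1 = 8.929 V
I_R1 = (V_0 - V_1)/R1 = (10 - 8.929)/60 = 0.01786 A
P_R1 = I_R1² × R1 = (0.01786)² × 60 = 0.01913 W

Final answer: 0.01913 W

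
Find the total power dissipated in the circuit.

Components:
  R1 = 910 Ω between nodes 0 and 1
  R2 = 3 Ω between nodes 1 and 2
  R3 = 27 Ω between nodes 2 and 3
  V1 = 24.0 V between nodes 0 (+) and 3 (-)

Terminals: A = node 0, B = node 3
Nodal analysis, taking node 3 as the 0 V reference.
Source V1 fixes V_0 = 24 V.
KCL at each unknown node (sum of currents leaving = 0; resistances in Ω):
  Node 1: (V_1 - 24)/910 + (V_1 - V_2)/3 = 0
  Node 2: (V_2 - V_1)/3 + (V_2 - 0)/27 = 0
Collecting terms (coefficients in siemens):
  0.3344·V_1 - 0.3333·V_2 = 0.02637
  0.3704·V_2 - 0.3333·V_1 = 0
Determinant D = (0.3344)(0.3704) - (-0.3333)(-0.3333) = 0.01275
V_1 = [(0.02637)(0.3704) - (-0.3333)(0)]/D = 0.766 V
V_2 = [(0.3344)(0) - (0.02637)(-0.3333)]/D = 0.6894 V
Power in each resistor, P = (ΔV)²/R:
  P_R1 = (24 - 0.766)²/910 = 0.5932 W
  P_R2 = (0.766 - 0.6894)²/3 = 0.001956 W
  P_R3 = (0.6894 - 0)²/27 = 0.0176 W
P_total = P_R1 + P_R2 + P_R3 = 0.6128 W

Final answer: 0.6128 W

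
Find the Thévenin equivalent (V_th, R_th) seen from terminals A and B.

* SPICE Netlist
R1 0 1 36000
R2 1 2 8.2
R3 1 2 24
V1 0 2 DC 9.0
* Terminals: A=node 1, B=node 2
Step 1 — V_th is the open-circuit voltage V_A - V_B (nothing connected across the terminals).
Nodal analysis, taking node 2 as the 0 V reference.
Source V1 fixes V_0 = 9 V.
KCL at each unknown node (sum of currents leaving = 0; resistances in Ω):
  Node 1: (V_1 - 9)/36000 + (V_1 - 0)/8.2 + (V_1 - 0)/24 = 0
Collecting terms: 0.1636 × V_1 = 0.00025  =>  V_1 = 0.001528 V
V_th = V_1 - V_2 = 0.001528 - 0 = 0.001528 V
Step 2 — R_th: zero the source — replace V1 by a short circuit (node 2 merges into node 0) — and find the resistance seen between A (node 1) and B (node 0).
Reduce the network between node 1 (A) and node 0 (B) by series/parallel combination:
  Rp1 = R1 ‖ R2 ‖ R3 (parallel, all between nodes 0 and 1) = 1/(1/36000 + 1/8.2 + 1/24) = 6.111 Ω
R_th = 6.111 Ω

Final answer: V_th = 0.001528 V, R_th = 6.111 Ω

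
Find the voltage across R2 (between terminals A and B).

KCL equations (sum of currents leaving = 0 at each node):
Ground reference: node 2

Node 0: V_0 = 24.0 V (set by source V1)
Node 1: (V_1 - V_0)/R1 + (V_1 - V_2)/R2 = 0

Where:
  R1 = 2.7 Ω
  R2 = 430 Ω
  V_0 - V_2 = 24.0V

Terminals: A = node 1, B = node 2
R1 and R2 are in series across V1 (node 0 → node 1 → node 2), and the output A–B is taken across R2, so this is a voltage divider.
Series current: I = V1/(R1 + R2) = 24/(2.7 + 430) = 24/432.7 = 0.05547 A
V_R2 = I × R2 = V1 × R2/(R1 + R2) = 24 × 430/432.7 = 23.85 V

Final answer: 23.85 V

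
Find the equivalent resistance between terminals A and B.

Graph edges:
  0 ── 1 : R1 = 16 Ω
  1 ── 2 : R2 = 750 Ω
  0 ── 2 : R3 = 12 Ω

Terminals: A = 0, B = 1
Reduce the network between node 0 (A) and node 1 (B) by series/parallel combination:
  Rs1 = R3 + R2 (series, joined only at node 2) = 12 + 750 = 762 Ω
  Rp1 = R1 ‖ Rs1 (parallel, both between nodes 0 and 1) = 1/(1/16 + 1/762) = 15.67 Ω
R_eq = 15.67 Ω

Final answer: 15.67 Ω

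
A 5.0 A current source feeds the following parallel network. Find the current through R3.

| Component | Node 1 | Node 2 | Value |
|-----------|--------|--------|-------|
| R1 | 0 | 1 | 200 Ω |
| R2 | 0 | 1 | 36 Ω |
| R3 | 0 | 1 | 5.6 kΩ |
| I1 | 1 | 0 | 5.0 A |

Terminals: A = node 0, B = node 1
All resistors sit directly between nodes 0 and 1, so they are in parallel and share one voltage V; the full source current 5 A splits among them.
1/R_par = 1/200 + 1/36 + 1/5600 = 0.03296 S  =>  R_par = 30.34 Ω
V = I × R_par = 5 × 30.34 = 151.7 V
I_R3 = V/R3 = 151.7/5600 = 0.02709 A

Final answer: 0.02709 A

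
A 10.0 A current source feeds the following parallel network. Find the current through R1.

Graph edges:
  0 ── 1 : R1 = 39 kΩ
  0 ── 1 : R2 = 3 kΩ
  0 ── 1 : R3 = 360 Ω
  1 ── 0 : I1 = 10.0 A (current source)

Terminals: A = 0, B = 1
All resistors sit directly between nodes 0 and 1, so they are in parallel and share one voltage V; the full source current 10 A splits among them.
1/R_par = 1/39000 + 1/3000 + 1/360 = 0.003137 S  =>  R_par = 318.8 Ω
V = I × R_par = 10 × 318.8 = 3188 V
I_R1 = V/R1 = 3188/39000 = 0.08174 A

Final answer: 0.08174 A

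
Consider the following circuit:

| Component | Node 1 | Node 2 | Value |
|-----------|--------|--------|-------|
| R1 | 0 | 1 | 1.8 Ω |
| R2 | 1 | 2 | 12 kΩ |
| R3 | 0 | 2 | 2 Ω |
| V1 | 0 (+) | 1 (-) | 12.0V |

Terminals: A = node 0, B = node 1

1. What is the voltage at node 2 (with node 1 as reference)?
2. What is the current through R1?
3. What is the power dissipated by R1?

Nodal analysis, taking node 1 as the 0 V reference.
Source V1 fixes V_0 = 12 V.
KCL at each unknown node (sum of currents leaving = 0; resistances in Ω):
  Node 2: (V_2 - 0)/12000 + (V_2 - 12)/2 = 0
Collecting terms: 0.5001 × V_2 = 6  =>  V_2 = 12 V
Part 1:
  Read off the nodal solution: V_2 = 12 V
Part 2:
  I_R1 = (V_0 - V_1)/R1 = (12 - 0)/1.8 = 6.667 A
  Magnitude: I_R1 = 6.667 A
Part 3:
  I_R1 = (V_0 - V_1)/R1 = (12 - 0)/1.8 = 6.667 A
  P_R1 = I_R1² × R1 = (6.667)² × 1.8 = 80 W

Final answers:
1. V_2 = 12 V
2. I_R1 = 6.667 A
3. P_R1 = 80 W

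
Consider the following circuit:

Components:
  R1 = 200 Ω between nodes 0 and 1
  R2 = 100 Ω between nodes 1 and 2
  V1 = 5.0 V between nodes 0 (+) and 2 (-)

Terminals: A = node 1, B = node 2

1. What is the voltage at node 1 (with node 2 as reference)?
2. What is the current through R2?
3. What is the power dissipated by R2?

Nodal analysis, taking node 2 as the 0 V reference.
Source V1 fixes V_0 = 5 V.
KCL at each unknown node (sum of currents leaving = 0; resistances in Ω):
  Node 1: (V_1 - 5)/200 + (V_1 - 0)/100 = 0
Collecting terms: 0.015 × V_1 = 0.025  =>  V_1 = 1.667 V
Part 1:
  Read off the nodal solution: V_1 = 1.667 V
Part 2:
  I_R2 = (V_1 - V_2)/R2 = (1.667 - 0)/100 = 0.01667 A
  Magnitude: I_R2 = 0.01667 A
Part 3:
  I_R2 = (V_1 - V_2)/R2 = (1.667 - 0)/100 = 0.01667 A
  P_R2 = I_R2² × R2 = (0.01667)² × 100 = 0.02778 W

Final answers:
1. V_1 = 1.667 V
2. I_R2 = 0.01667 A
3. P_R2 = 0.02778 W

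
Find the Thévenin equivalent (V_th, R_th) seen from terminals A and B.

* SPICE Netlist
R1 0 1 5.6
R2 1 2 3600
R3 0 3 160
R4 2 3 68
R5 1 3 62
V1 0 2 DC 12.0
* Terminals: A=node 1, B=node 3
Step 1 — V_th is the open-circuit voltage V_A - V_B (nothing connected across the terminals).
Nodal analysis, taking node 2 as the 0 V reference.
Source V1 fixes V_0 = 12 V.
KCL at each unknown node (sum of currents leaving = 0; resistances in Ω):
  Node 1: (V_1 - 12)/5.6 + (V_1 - 0)/3600 + (V_1 - V_3)/62 = 0
  Node 3: (V_3 - 12)/160 + (V_3 - 0)/68 + (V_3 - V_1)/62 = 0
Collecting terms (coefficients in siemens):
  0.195·V_1 - 0.01613·V_3 = 2.143
  0.03708·V_3 - 0.01613·V_1 = 0.075
Determinant D = (0.195)(0.03708) - (-0.01613)(-0.01613) = 0.006971
V_1 = [(2.143)(0.03708) - (-0.01613)(0.075)]/D = 11.57 V
V_3 = [(0.195)(0.075) - (2.143)(-0.01613)]/D = 7.056 V
V_th = V_1 - V_3 = 11.57 - 7.056 = 4.518 V
Step 2 — R_th: zero the source — replace V1 by a short circuit (node 2 merges into node 0) — and find the resistance seen between A (node 1) and B (node 3).
Reduce the network between node 1 (A) and node 3 (B) by series/parallel combination:
  Rp1 = R1 ‖ R2 (parallel, both between nodes 0 and 1) = 1/(1/5.6 + 1/3600) = 5.591 Ω
  Rp2 = R3 ‖ R4 (parallel, both between nodes 0 and 3) = 1/(1/160 + 1/68) = 47.72 Ω
  Rs1 = Rp1 + Rp2 (series, joined only at node 0) = 5.591 + 47.72 = 53.31 Ω
  Rp3 = R5 ‖ Rs1 (parallel, both between nodes 1 and 3) = 1/(1/62 + 1/53.31) = 28.66 Ω
R_th = 28.66 Ω

Final answer: V_th = 4.518 V, R_th = 28.66 Ω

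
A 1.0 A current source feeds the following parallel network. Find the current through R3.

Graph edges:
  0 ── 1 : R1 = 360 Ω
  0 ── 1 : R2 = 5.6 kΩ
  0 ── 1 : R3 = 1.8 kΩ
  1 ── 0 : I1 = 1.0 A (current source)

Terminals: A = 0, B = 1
All resistors sit directly between nodes 0 and 1, so they are in parallel and share one voltage V; the full source current 1 A splits among them.
1/R_par = 1/360 + 1/5600 + 1/1800 = 0.003512 S  =>  R_par = 284.7 Ω
V = I × R_par = 1 × 284.7 = 284.7 V
I_R3 = V/R3 = 284.7/1800 = 0.1582 A

Final answer: 0.1582 A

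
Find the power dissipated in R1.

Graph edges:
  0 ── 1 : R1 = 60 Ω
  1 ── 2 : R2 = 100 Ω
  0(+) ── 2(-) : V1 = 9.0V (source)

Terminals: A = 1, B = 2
Nodal analysis, taking node 2 as the 0 V reference.
Source V1 fixes V_0 = 9 V.
KCL at each unknown node (sum of currents leaving = 0; resistances in Ω):
  Node 1: (V_1 - 9)/60 + (V_1 - 0)/100 = 0
Collecting terms: 0.02667 × V_1 = 0.15  =>  V_1 = 5.625 V
I_R1 = (V_0 - V_1)/R1 = (9 - 5.625)/60 = 0.05625 A
P_R1 = I_R1² × R1 = (0.05625)² × 60 = 0.1898 W

Final answer: 0.1898 W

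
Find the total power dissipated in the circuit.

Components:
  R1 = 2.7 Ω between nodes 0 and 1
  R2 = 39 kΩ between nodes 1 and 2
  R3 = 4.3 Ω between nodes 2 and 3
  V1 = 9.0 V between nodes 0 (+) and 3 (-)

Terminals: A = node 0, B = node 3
Nodal analysis, taking node 3 as the 0 V reference.
Source V1 fixes V_0 = 9 V.
KCL at each unknown node (sum of currents leaving = 0; resistances in Ω):
  Node 1: (V_1 - 9)/2.7 + (V_1 - V_2)/39000 = 0
  Node 2: (V_2 - V_1)/39000 + (V_2 - 0)/4.3 = 0
Collecting terms (coefficients in siemens):
  0.3704·V_1 - 0.00002564·V_2 = 3.333
  0.2326·V_2 - 0.00002564·V_1 = 0
Determinant D = (0.3704)(0.2326) - (-0.00002564)(-0.00002564) = 0.08615
V_1 = [(3.333)(0.2326) - (-0.00002564)(0)]/D = 8.999 V
V_2 = [(0.3704)(0) - (3.333)(-0.00002564)]/D = 0.0009921 V
Power in each resistor, P = (ΔV)²/R:
  P_R1 = (9 - 8.999)²/2.7 = 0.0000001437 W
  P_R2 = (8.999 - 0.0009921)²/39000 = 0.002076 W
  P_R3 = (0.0009921 - 0)²/4.3 = 0.0000002289 W
P_total = P_R1 + P_R2 + P_R3 = 0.002077 W

Final answer: 0.002077 W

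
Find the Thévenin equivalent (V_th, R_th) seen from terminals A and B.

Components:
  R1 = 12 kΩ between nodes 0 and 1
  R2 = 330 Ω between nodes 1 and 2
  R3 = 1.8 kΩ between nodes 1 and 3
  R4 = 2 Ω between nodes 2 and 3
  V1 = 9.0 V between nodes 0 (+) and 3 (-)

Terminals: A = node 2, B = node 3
Step 1 — V_th is the open-circuit voltage V_A - V_B (nothing connected across the terminals).
Nodal analysis, taking node 3 as the 0 V reference.
Source V1 fixes V_0 = 9 V.
KCL at each unknown node (sum of currents leaving = 0; resistances in Ω):
  Node 1: (V_1 - 9)/12000 + (V_1 - V_2)/330 + (V_1 - 0)/1800 = 0
  Node 2: (V_2 - V_1)/330 + (V_2 - 0)/2 = 0
Collecting terms (coefficients in siemens):
  0.003669·V_1 - 0.00303·V_2 = 0.00075
  0.503·V_2 - 0.00303·V_1 = 0
Determinant D = (0.003669)(0.503) - (-0.00303)(-0.00303) = 0.001837
V_1 = [(0.00075)(0.503) - (-0.00303)(0)]/D = 0.2054 V
V_2 = [(0.003669)(0) - (0.00075)(-0.00303)]/D = 0.001238 V
V_th = V_2 - V_3 = 0.001238 - 0 = 0.001238 V
Step 2 — R_th: zero the source — replace V1 by a short circuit (node 3 merges into node 0) — and find the resistance seen between A (node 2) and B (node 0).
Reduce the network between node 2 (A) and node 0 (B) by series/parallel combination:
  Rp1 = R1 ‖ R3 (parallel, both between nodes 0 and 1) = 1/(1/12000 + 1/1800) = 1565 Ω
  Rs1 = R2 + Rp1 (series, joined only at node 1) = 330 + 1565 = 1895 Ω
  Rp2 = R4 ‖ Rs1 (parallel, both between nodes 0 and 2) = 1/(1/2 + 1/1895) = 1.998 Ω
R_th = 1.998 Ω

Final answer: V_th = 0.001238 V, R_th = 1.998 Ω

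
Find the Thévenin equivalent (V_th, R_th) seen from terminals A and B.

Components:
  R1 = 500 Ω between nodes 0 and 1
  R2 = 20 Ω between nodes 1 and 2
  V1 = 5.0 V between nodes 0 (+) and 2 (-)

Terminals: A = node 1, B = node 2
Step 1 — V_th is the open-circuit voltage V_A - V_B (nothing connected across the terminals).
Nodal analysis, taking node 2 as the 0 V reference.
Source V1 fixes V_0 = 5 V.
KCL at each unknown node (sum of currents leaving = 0; resistances in Ω):
  Node 1: (V_1 - 5)/500 + (V_1 - 0)/20 = 0
Collecting terms: 0.052 × V_1 = 0.01  =>  V_1 = 0.1923 V
V_th = V_1 - V_2 = 0.1923 - 0 = 0.1923 V
Step 2 — R_th: zero the source — replace V1 by a short circuit (node 2 merges into node 0) — and find the resistance seen between A (node 1) and B (node 0).
Reduce the network between node 1 (A) and node 0 (B) by series/parallel combination:
  Rp1 = R1 ‖ R2 (parallel, both between nodes 0 and 1) = 1/(1/500 + 1/20) = 19.23 Ω
R_th = 19.23 Ω

Final answer: V_th = 0.1923 V, R_th = 19.23 Ω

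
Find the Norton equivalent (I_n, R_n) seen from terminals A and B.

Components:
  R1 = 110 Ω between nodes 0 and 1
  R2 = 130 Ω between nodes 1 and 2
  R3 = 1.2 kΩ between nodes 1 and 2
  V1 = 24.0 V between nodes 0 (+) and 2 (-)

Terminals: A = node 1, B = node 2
Find the Thévenin equivalent first; then I_n = V_th/R_th and R_n = R_th.
Step 1 — V_th is the open-circuit voltage V_A - V_B (nothing connected across the terminals).
Nodal analysis, taking node 2 as the 0 V reference.
Source V1 fixes V_0 = 24 V.
KCL at each unknown node (sum of currents leaving = 0; resistances in Ω):
  Node 1: (V_1 - 24)/110 + (V_1 - 0)/130 + (V_1 - 0)/1200 = 0
Collecting terms: 0.01762 × V_1 = 0.2182  =>  V_1 = 12.39 V
V_th = V_1 - V_2 = 12.39 - 0 = 12.39 V
Step 2 — R_th: zero the source — replace V1 by a short circuit (node 2 merges into node 0) — and find the resistance seen between A (node 1) and B (node 0).
Reduce the network between node 1 (A) and node 0 (B) by series/parallel combination:
  Rp1 = R1 ‖ R2 ‖ R3 (parallel, all between nodes 0 and 1) = 1/(1/110 + 1/130 + 1/1200) = 56.76 Ω
R_th = 56.76 Ω
I_n = V_th/R_th = 12.39/56.76 = 0.2182 A, and R_n = R_th = 56.76 Ω

Final answer: I_n = 0.2182 A, R_n = 56.76 Ω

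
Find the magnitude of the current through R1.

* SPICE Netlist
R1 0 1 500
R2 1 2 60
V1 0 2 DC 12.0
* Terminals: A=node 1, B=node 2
Nodal analysis, taking node 2 as the 0 V reference.
Source V1 fixes V_0 = 12 V.
KCL at each unknown node (sum of currents leaving = 0; resistances in Ω):
  Node 1: (V_1 - 12)/500 + (V_1 - 0)/60 = 0
Collecting terms: 0.01867 × V_1 = 0.024  =>  V_1 = 1.286 V
I_R1 = (V_0 - V_1)/R1 = (12 - 1.286)/500 = 0.02143 A
|I_R1| = 0.02143 A

Final answer: |I_R1| = 0.02143 A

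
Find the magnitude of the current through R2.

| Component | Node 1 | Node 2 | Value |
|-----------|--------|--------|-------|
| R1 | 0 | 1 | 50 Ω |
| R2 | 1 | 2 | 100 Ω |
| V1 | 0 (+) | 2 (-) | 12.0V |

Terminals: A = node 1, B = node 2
Nodal analysis, taking node 2 as the 0 V reference.
Source V1 fixes V_0 = 12 V.
KCL at each unknown node (sum of currents leaving = 0; resistances in Ω):
  Node 1: (V_1 - 12)/50 + (V_1 - 0)/100 = 0
Collecting terms: 0.03 × V_1 = 0.24  =>  V_1 = 8 V
I_R2 = (V_1 - V_2)/R2 = (8 - 0)/100 = 0.08 A
|I_R2| = 0.08 A

Final answer: |I_R2| = 0.08 A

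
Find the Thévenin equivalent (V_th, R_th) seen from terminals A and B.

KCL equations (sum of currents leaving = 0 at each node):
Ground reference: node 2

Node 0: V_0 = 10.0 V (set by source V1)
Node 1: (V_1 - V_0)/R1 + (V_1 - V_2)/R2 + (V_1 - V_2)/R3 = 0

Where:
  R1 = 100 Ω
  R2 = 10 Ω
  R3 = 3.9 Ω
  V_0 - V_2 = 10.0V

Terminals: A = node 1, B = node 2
Step 1 — V_th is the open-circuit voltage V_A - V_B (nothing connected across the terminals).
Nodal analysis, taking node 2 as the 0 V reference.
Source V1 fixes V_0 = 10 V.
KCL at each unknown node (sum of currents leaving = 0; resistances in Ω):
  Node 1: (V_1 - 10)/100 + (V_1 - 0)/10 + (V_1 - 0)/3.9 = 0
Collecting terms: 0.3664 × V_1 = 0.1  =>  V_1 = 0.2729 V
V_th = V_1 - V_2 = 0.2729 - 0 = 0.2729 V
Step 2 — R_th: zero the source — replace V1 by a short circuit (node 2 merges into node 0) — and find the resistance seen between A (node 1) and B (node 0).
Reduce the network between node 1 (A) and node 0 (B) by series/parallel combination:
  Rp1 = R1 ‖ R2 ‖ R3 (parallel, all between nodes 0 and 1) = 1/(1/100 + 1/10 + 1/3.9) = 2.729 Ω
R_th = 2.729 Ω

Final answer: V_th = 0.2729 V, R_th = 2.729 Ω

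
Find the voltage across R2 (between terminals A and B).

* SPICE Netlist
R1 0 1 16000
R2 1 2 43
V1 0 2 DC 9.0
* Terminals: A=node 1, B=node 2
R1 and R2 are in series across V1 (node 0 → node 1 → node 2), and the output A–B is taken across R2, so this is a voltage divider.
Series current: I = V1/(R1 + R2) = 9/(16000 + 43) = 9/16040 = 0.000561 A
V_R2 = I × R2 = V1 × R2/(R1 + R2) = 9 × 43/16040 = 0.02412 V

Final answer: 0.02412 V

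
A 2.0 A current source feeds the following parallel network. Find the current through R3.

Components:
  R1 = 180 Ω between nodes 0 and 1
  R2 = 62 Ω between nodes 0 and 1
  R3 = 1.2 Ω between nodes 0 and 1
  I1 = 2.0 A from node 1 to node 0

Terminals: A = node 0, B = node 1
All resistors sit directly between nodes 0 and 1, so they are in parallel and share one voltage V; the full source current 2 A splits among them.
1/R_par = 1/180 + 1/62 + 1/1.2 = 0.855 S  =>  R_par = 1.17 Ω
V = I × R_par = 2 × 1.17 = 2.339 V
I_R3 = V/R3 = 2.339/1.2 = 1.949 A

Final answer: 1.949 A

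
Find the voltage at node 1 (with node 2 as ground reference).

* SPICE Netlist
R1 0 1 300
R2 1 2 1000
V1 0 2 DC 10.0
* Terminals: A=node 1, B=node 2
Nodal analysis, taking node 2 as the 0 V reference.
Source V1 fixes V_0 = 10 V.
KCL at each unknown node (sum of currents leaving = 0; resistances in Ω):
  Node 1: (V_1 - 10)/300 + (V_1 - 0)/1000 = 0
Collecting terms: 0.004333 × V_1 = 0.03333  =>  V_1 = 7.692 V
The requested potential is V_1 = 7.692 V.

Final answer: V_1 = 7.692 V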